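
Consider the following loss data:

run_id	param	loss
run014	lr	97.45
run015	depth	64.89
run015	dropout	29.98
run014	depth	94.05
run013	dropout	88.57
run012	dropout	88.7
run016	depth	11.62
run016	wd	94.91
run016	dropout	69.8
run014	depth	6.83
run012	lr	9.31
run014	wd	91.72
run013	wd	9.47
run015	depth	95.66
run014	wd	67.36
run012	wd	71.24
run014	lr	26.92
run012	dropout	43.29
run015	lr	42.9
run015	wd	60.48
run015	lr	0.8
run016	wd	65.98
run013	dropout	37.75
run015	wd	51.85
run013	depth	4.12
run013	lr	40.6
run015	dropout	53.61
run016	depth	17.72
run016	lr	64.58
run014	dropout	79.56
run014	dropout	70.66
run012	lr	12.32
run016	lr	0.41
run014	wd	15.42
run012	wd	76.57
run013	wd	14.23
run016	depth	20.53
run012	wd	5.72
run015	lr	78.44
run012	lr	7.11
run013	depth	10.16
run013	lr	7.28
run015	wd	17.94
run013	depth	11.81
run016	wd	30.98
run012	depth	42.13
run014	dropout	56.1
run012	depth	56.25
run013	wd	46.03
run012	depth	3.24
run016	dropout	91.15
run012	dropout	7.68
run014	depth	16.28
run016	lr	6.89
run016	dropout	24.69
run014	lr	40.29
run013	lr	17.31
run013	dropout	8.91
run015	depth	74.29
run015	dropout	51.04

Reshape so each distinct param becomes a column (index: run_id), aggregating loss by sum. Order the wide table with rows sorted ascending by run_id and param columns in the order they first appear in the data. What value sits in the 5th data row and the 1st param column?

71.88

With rows sorted ascending by run_id, row 5 is run_id=run016. param columns in first-appearance order: lr, depth, dropout, wd; column 1 is lr.
Long rows with run_id=run016, param=lr: 64.58 + 0.41 + 6.89 = 71.88.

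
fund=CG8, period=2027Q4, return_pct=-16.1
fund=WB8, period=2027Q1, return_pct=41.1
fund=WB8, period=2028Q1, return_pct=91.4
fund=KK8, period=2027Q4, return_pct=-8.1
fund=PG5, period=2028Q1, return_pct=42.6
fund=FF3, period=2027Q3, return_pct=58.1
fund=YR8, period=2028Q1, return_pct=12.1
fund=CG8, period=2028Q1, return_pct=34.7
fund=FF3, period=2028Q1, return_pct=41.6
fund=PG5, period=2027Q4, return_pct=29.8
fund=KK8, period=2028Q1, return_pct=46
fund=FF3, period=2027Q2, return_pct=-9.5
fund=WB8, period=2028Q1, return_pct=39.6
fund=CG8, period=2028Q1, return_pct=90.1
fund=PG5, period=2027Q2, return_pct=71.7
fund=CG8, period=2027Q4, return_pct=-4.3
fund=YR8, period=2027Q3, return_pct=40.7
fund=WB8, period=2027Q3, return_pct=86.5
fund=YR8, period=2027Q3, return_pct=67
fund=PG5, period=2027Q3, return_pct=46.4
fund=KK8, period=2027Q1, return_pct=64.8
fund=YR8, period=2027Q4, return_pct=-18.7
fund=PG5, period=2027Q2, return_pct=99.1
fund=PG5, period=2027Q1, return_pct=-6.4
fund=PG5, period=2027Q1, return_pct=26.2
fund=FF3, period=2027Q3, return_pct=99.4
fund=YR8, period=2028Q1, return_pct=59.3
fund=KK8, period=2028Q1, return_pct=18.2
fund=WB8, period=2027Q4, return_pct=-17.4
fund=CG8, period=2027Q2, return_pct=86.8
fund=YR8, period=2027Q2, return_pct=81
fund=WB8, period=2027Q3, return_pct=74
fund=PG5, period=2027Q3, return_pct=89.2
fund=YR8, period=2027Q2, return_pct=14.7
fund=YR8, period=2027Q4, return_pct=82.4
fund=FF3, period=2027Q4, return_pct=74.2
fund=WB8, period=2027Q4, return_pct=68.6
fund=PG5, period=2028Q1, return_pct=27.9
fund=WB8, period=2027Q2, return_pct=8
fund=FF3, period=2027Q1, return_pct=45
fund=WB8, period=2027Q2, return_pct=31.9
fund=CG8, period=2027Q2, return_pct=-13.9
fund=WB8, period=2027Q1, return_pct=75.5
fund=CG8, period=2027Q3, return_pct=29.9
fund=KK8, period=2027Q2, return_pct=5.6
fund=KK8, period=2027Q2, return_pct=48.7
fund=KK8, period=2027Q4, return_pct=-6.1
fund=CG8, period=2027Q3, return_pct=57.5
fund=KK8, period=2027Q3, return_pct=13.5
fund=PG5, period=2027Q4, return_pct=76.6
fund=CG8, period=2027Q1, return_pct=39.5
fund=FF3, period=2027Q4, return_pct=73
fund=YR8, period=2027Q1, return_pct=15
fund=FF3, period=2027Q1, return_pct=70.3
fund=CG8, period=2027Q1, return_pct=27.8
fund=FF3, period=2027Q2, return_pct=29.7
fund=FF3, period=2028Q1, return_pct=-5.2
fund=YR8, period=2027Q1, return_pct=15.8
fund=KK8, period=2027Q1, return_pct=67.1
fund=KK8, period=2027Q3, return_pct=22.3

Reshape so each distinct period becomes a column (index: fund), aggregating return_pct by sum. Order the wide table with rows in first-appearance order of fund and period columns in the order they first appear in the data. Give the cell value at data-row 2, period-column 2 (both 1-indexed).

116.6

With rows in first-appearance order of fund, row 2 is fund=WB8. period columns in first-appearance order: 2027Q4, 2027Q1, 2028Q1, 2027Q3, 2027Q2; column 2 is 2027Q1.
Long rows with fund=WB8, period=2027Q1: 41.1 + 75.5 = 116.6.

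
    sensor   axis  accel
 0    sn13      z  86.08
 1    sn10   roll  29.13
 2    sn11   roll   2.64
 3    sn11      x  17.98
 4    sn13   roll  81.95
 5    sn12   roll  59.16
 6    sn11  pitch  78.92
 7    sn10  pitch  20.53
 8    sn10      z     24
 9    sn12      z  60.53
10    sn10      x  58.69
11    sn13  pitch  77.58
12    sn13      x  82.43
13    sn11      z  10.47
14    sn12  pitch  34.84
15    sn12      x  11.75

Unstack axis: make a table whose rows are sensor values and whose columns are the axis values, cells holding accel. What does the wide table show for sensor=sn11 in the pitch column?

Wide layout: rows indexed by sensor, columns are the 4 distinct axis values (z, roll, x, pitch).
Cell (sensor=sn11, axis=pitch) draws from the long row where sensor=sn11 and axis=pitch, which has accel=78.92.

78.92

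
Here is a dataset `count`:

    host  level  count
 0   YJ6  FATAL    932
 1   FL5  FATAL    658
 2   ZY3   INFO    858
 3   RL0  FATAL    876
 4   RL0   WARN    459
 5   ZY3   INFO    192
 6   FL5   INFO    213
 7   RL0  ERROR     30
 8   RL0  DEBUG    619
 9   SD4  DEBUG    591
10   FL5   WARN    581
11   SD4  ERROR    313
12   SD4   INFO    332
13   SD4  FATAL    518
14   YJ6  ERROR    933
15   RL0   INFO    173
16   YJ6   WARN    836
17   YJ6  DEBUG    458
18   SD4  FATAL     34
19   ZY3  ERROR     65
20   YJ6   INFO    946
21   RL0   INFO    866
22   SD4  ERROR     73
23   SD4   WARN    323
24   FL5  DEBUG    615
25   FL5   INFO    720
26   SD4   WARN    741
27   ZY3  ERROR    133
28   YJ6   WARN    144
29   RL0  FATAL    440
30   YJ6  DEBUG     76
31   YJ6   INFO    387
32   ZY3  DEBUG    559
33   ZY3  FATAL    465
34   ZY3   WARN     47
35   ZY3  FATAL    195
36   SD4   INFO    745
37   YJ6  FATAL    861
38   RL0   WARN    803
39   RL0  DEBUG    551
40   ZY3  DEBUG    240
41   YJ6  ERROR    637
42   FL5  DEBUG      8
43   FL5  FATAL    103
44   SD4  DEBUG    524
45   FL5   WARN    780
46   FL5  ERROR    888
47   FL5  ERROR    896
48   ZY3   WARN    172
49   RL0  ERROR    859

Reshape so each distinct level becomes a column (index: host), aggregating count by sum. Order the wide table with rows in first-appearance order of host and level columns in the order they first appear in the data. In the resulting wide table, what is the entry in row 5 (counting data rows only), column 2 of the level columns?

With rows in first-appearance order of host, row 5 is host=SD4. level columns in first-appearance order: FATAL, INFO, WARN, ERROR, DEBUG; column 2 is INFO.
Long rows with host=SD4, level=INFO: 332 + 745 = 1077.

1077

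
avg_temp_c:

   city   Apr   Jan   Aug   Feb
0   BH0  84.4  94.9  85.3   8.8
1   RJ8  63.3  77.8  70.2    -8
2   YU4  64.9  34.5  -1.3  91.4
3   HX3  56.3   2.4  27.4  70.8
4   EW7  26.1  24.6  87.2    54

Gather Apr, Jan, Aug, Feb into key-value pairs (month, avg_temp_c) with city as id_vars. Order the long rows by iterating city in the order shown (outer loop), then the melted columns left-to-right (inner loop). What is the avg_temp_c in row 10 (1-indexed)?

20 rows total (5 × 4). Row 10: index ⌊(10-1)/4⌋ = 2 into city → YU4; (10-1) mod 4 = 1 into the melted columns → Jan.
So row 10 is (YU4, Jan, 34.5); avg_temp_c = 34.5.

34.5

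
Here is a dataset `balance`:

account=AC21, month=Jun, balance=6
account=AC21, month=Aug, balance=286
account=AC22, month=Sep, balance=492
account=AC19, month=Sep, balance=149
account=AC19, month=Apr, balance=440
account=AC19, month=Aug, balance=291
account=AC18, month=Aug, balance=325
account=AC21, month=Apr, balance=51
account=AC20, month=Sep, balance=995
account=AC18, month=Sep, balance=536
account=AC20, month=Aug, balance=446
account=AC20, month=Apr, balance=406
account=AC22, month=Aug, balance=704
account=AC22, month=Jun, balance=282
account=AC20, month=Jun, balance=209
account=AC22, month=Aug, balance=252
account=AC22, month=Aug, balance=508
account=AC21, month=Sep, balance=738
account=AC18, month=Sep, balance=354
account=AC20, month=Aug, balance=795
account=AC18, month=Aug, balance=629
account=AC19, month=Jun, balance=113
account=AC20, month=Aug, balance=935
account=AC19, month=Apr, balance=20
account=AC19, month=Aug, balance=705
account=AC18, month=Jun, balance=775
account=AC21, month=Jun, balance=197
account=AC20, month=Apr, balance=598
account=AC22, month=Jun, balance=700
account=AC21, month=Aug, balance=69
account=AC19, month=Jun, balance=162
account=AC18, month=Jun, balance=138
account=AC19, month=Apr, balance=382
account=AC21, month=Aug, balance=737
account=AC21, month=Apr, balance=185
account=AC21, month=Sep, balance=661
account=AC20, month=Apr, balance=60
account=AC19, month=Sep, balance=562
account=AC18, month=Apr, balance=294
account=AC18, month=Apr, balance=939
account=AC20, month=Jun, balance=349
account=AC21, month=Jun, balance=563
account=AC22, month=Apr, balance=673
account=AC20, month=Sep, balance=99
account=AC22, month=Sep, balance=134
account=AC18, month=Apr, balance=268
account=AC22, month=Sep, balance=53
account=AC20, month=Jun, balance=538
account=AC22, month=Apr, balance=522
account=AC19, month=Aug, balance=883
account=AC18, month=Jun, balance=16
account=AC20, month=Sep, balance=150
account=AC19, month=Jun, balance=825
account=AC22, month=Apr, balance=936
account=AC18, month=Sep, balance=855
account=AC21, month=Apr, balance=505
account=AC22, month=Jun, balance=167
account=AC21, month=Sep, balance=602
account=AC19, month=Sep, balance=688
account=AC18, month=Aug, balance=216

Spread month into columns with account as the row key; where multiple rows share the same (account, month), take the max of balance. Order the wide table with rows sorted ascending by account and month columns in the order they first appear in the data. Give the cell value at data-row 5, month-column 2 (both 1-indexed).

With rows sorted ascending by account, row 5 is account=AC22. month columns in first-appearance order: Jun, Aug, Sep, Apr; column 2 is Aug.
Long rows with account=AC22, month=Aug: max(704, 252, 508) = 704.

704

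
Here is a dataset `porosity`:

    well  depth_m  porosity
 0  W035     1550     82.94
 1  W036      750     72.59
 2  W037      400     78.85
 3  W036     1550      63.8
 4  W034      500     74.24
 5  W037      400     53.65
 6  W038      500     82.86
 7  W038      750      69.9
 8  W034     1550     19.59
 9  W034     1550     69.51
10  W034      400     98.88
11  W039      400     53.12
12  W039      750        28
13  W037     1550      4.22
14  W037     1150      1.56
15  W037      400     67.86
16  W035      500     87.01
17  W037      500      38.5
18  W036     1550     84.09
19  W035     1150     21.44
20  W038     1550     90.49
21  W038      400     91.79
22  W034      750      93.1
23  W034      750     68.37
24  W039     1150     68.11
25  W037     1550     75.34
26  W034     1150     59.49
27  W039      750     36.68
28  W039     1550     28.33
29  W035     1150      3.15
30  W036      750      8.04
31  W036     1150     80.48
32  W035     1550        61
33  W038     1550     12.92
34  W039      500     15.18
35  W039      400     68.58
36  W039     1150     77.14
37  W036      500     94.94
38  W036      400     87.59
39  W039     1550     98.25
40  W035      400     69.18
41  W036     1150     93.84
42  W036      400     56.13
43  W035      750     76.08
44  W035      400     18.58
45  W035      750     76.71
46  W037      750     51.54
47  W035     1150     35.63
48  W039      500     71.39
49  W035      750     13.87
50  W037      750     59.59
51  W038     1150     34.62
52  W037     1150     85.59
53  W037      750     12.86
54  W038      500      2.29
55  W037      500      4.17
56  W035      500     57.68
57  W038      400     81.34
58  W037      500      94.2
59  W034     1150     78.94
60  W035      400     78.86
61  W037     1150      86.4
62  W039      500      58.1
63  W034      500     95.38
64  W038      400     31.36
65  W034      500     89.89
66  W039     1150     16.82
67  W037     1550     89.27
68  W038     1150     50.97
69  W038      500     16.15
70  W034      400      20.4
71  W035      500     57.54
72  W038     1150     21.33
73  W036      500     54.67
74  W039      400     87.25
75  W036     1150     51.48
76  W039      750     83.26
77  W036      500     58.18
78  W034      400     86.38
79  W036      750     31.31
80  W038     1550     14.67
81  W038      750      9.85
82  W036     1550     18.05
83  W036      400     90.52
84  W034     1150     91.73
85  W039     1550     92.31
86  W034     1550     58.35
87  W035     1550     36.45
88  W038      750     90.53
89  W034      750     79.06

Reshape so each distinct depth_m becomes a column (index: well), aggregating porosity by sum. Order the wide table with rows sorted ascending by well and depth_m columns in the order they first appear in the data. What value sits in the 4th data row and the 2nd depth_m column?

With rows sorted ascending by well, row 4 is well=W037. depth_m columns in first-appearance order: 1550, 750, 400, 500, 1150; column 2 is 750.
Long rows with well=W037, depth_m=750: 51.54 + 59.59 + 12.86 = 123.99.

123.99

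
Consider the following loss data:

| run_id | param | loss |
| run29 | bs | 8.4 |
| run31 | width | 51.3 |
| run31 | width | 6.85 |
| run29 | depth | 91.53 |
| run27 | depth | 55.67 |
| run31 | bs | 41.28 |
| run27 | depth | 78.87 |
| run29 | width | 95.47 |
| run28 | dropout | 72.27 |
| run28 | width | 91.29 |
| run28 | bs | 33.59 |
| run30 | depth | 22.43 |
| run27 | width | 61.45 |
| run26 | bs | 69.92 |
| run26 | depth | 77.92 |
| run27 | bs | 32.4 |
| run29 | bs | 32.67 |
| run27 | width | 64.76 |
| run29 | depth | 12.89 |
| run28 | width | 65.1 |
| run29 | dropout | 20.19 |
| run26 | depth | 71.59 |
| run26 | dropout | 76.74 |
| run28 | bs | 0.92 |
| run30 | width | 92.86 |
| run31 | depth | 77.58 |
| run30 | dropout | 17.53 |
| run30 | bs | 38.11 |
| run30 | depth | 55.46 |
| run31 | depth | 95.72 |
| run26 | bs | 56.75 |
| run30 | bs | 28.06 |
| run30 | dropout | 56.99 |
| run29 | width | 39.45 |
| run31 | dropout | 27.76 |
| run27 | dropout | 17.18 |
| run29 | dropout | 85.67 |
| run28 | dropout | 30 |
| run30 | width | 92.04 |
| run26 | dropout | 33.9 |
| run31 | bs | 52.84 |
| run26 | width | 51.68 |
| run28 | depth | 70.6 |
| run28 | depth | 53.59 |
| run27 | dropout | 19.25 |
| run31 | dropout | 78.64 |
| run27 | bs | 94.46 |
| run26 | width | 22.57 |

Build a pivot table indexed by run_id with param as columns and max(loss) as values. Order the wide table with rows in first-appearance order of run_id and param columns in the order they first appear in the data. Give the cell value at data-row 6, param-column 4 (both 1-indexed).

With rows in first-appearance order of run_id, row 6 is run_id=run26. param columns in first-appearance order: bs, width, depth, dropout; column 4 is dropout.
Long rows with run_id=run26, param=dropout: max(76.74, 33.9) = 76.74.

76.74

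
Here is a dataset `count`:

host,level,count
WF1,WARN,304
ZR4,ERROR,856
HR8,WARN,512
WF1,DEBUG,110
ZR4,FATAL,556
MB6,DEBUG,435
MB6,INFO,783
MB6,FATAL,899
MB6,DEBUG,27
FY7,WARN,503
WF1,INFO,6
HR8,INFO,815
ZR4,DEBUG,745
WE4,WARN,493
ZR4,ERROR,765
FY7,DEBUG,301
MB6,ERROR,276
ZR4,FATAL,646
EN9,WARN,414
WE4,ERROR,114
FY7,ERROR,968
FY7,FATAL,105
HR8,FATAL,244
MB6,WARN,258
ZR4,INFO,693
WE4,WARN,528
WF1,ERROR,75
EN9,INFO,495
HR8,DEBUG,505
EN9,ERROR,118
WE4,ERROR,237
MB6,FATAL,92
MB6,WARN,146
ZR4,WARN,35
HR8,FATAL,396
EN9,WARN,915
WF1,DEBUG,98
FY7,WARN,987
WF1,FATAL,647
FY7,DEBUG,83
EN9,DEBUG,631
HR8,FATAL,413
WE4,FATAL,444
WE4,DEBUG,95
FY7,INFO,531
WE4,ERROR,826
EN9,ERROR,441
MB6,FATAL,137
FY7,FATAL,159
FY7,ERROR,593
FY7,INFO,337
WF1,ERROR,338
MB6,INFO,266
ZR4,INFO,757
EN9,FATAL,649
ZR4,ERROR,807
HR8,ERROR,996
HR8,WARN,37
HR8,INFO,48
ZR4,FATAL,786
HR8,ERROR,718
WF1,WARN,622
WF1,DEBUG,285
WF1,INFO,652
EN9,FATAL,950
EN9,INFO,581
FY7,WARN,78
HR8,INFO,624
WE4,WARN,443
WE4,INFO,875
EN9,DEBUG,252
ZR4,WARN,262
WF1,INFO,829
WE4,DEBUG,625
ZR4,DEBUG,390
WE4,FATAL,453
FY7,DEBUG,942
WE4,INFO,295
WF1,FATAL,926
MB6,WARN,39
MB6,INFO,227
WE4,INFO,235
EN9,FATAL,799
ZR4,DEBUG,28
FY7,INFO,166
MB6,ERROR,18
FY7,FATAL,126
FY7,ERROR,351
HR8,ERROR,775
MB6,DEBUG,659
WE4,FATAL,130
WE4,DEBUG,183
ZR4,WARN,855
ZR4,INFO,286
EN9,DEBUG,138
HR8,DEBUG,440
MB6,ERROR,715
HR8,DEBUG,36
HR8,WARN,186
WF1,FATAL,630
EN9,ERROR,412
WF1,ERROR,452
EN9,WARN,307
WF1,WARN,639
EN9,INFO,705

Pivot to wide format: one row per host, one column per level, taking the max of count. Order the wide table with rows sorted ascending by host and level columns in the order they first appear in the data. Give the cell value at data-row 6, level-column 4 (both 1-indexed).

926

With rows sorted ascending by host, row 6 is host=WF1. level columns in first-appearance order: WARN, ERROR, DEBUG, FATAL, INFO; column 4 is FATAL.
Long rows with host=WF1, level=FATAL: max(647, 926, 630) = 926.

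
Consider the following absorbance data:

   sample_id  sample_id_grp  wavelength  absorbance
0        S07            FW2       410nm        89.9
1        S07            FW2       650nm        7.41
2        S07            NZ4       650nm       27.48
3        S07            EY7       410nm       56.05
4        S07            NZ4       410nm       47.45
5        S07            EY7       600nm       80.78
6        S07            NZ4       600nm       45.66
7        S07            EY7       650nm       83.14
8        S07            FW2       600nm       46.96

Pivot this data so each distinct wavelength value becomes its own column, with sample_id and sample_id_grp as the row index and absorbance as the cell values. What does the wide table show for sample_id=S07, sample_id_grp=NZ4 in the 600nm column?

Wide layout: rows indexed by sample_id and sample_id_grp, columns are the 3 distinct wavelength values (410nm, 650nm, 600nm).
Cell (sample_id=S07, sample_id_grp=NZ4, wavelength=600nm) draws from the long row where sample_id=S07, sample_id_grp=NZ4 and wavelength=600nm, which has absorbance=45.66.

45.66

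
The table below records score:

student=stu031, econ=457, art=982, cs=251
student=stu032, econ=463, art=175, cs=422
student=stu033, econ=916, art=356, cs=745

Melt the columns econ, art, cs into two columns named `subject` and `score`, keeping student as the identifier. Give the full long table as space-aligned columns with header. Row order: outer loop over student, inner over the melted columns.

Each (student, column) pair becomes one row: 3 × 3 = 9 rows.
For example, (stu031, econ) → score=457.

student  subject  score
stu031   econ     457  
stu031   art      982  
stu031   cs       251  
stu032   econ     463  
stu032   art      175  
stu032   cs       422  
stu033   econ     916  
stu033   art      356  
stu033   cs       745  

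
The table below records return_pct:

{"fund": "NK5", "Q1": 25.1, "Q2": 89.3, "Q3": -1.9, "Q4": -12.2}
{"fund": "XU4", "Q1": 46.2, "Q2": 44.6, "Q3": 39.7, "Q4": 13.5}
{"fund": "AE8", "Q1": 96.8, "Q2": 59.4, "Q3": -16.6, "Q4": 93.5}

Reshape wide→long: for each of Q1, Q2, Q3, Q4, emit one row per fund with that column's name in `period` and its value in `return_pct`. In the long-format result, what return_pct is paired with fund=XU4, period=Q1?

46.2

Unpivoting turns each (fund, wide-column) pair into one long row.
The wide cell at row XU4, column Q1 holds 46.2, so the long row (XU4, Q1) has return_pct=46.2.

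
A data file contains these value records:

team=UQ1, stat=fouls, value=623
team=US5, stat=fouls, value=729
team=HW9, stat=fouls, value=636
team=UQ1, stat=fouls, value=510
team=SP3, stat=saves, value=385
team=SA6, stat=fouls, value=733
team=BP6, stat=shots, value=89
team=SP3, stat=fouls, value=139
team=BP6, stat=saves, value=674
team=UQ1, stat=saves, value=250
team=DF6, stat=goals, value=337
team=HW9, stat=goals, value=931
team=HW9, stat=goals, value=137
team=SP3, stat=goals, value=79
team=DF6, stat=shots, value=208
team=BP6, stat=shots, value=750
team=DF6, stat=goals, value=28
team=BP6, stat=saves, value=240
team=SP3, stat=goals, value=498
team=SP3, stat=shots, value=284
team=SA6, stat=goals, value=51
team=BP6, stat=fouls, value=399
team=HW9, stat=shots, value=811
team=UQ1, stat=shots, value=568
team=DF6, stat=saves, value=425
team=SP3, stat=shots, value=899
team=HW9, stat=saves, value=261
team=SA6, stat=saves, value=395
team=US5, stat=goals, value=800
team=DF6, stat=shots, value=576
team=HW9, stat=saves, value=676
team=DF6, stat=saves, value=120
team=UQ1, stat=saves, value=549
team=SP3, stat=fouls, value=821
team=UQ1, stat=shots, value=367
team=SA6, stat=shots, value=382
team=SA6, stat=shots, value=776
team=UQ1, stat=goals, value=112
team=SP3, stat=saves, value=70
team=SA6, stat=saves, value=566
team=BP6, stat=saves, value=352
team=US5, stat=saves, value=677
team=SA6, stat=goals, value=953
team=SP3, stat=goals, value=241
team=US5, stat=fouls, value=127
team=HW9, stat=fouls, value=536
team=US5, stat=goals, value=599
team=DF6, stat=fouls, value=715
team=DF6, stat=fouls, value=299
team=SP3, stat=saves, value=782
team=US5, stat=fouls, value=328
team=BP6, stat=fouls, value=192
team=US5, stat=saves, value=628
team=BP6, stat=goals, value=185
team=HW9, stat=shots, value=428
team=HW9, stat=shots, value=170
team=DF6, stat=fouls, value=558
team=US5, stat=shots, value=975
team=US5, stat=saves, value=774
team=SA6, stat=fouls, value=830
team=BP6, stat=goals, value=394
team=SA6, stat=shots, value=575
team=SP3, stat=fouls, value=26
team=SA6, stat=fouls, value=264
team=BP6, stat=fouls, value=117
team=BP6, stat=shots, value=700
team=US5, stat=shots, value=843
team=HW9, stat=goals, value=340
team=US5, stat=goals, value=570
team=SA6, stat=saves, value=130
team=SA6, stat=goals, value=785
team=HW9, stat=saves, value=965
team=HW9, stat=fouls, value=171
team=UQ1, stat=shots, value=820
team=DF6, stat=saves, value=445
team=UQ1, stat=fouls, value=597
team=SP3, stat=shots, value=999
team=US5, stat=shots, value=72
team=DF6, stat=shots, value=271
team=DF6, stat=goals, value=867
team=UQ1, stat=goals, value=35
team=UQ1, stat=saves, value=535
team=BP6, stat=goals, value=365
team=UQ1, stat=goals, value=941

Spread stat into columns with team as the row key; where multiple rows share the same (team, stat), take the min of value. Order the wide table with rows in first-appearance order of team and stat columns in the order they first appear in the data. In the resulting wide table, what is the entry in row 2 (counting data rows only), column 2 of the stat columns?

With rows in first-appearance order of team, row 2 is team=US5. stat columns in first-appearance order: fouls, saves, shots, goals; column 2 is saves.
Long rows with team=US5, stat=saves: min(677, 628, 774) = 628.

628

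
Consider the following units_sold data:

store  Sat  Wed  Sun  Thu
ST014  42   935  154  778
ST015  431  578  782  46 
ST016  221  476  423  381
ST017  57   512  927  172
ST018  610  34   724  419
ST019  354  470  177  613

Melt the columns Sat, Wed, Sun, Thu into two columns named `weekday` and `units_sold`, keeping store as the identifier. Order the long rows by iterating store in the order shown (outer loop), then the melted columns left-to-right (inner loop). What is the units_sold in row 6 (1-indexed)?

578

24 rows total (6 × 4). Row 6: index ⌊(6-1)/4⌋ = 1 into store → ST015; (6-1) mod 4 = 1 into the melted columns → Wed.
So row 6 is (ST015, Wed, 578); units_sold = 578.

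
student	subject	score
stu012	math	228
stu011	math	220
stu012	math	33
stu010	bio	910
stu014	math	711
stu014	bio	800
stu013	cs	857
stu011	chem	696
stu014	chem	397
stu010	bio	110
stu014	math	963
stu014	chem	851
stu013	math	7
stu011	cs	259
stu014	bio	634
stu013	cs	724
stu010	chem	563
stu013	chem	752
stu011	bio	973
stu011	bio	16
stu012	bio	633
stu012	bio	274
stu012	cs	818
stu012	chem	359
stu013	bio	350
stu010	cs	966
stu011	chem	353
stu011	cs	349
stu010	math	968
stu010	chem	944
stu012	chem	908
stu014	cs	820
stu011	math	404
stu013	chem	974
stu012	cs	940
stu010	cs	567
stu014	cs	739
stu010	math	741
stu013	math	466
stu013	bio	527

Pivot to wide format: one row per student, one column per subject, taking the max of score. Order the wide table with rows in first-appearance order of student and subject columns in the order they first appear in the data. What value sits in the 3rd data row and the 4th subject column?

944

With rows in first-appearance order of student, row 3 is student=stu010. subject columns in first-appearance order: math, bio, cs, chem; column 4 is chem.
Long rows with student=stu010, subject=chem: max(563, 944) = 944.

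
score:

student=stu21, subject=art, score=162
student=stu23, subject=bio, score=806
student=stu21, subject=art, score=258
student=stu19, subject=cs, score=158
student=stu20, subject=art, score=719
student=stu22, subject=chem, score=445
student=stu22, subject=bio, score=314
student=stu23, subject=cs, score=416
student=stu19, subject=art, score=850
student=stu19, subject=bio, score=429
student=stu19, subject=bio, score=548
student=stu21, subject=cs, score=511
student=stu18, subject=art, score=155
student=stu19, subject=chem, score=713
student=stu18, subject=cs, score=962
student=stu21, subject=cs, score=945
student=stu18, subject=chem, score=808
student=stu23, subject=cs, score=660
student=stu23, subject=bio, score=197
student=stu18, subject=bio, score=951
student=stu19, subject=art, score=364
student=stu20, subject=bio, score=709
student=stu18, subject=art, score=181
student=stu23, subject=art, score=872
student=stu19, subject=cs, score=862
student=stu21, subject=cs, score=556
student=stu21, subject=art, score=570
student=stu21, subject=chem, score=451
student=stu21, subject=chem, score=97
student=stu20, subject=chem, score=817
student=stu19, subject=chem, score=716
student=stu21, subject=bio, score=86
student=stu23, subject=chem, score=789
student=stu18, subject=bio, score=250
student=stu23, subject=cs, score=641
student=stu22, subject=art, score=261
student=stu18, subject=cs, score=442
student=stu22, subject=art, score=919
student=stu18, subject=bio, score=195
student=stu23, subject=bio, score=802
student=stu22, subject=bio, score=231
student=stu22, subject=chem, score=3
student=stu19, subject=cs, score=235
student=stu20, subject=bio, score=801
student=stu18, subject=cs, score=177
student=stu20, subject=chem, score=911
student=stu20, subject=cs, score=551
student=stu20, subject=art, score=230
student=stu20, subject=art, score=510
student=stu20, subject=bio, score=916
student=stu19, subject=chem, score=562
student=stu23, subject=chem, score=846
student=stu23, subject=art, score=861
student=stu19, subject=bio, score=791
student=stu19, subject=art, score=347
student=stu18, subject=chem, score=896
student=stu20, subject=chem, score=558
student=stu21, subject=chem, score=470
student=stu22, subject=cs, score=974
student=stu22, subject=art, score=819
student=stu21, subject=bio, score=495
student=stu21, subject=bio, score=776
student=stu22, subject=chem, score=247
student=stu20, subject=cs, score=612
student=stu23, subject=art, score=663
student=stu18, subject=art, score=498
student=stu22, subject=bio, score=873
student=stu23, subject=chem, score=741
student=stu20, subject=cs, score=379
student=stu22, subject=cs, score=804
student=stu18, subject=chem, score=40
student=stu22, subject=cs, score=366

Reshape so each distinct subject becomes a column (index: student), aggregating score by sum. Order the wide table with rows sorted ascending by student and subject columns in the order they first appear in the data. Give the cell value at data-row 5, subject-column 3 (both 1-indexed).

2144

With rows sorted ascending by student, row 5 is student=stu22. subject columns in first-appearance order: art, bio, cs, chem; column 3 is cs.
Long rows with student=stu22, subject=cs: 974 + 804 + 366 = 2144.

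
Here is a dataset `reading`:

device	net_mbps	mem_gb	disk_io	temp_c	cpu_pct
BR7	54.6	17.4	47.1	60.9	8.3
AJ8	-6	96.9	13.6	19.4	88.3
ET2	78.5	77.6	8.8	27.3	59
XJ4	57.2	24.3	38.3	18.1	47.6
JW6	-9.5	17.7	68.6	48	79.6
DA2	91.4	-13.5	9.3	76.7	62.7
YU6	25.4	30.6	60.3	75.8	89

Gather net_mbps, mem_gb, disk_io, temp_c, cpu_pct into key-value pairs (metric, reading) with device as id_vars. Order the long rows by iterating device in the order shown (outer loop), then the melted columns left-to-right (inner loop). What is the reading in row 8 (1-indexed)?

35 rows total (7 × 5). Row 8: index ⌊(8-1)/5⌋ = 1 into device → AJ8; (8-1) mod 5 = 2 into the melted columns → disk_io.
So row 8 is (AJ8, disk_io, 13.6); reading = 13.6.

13.6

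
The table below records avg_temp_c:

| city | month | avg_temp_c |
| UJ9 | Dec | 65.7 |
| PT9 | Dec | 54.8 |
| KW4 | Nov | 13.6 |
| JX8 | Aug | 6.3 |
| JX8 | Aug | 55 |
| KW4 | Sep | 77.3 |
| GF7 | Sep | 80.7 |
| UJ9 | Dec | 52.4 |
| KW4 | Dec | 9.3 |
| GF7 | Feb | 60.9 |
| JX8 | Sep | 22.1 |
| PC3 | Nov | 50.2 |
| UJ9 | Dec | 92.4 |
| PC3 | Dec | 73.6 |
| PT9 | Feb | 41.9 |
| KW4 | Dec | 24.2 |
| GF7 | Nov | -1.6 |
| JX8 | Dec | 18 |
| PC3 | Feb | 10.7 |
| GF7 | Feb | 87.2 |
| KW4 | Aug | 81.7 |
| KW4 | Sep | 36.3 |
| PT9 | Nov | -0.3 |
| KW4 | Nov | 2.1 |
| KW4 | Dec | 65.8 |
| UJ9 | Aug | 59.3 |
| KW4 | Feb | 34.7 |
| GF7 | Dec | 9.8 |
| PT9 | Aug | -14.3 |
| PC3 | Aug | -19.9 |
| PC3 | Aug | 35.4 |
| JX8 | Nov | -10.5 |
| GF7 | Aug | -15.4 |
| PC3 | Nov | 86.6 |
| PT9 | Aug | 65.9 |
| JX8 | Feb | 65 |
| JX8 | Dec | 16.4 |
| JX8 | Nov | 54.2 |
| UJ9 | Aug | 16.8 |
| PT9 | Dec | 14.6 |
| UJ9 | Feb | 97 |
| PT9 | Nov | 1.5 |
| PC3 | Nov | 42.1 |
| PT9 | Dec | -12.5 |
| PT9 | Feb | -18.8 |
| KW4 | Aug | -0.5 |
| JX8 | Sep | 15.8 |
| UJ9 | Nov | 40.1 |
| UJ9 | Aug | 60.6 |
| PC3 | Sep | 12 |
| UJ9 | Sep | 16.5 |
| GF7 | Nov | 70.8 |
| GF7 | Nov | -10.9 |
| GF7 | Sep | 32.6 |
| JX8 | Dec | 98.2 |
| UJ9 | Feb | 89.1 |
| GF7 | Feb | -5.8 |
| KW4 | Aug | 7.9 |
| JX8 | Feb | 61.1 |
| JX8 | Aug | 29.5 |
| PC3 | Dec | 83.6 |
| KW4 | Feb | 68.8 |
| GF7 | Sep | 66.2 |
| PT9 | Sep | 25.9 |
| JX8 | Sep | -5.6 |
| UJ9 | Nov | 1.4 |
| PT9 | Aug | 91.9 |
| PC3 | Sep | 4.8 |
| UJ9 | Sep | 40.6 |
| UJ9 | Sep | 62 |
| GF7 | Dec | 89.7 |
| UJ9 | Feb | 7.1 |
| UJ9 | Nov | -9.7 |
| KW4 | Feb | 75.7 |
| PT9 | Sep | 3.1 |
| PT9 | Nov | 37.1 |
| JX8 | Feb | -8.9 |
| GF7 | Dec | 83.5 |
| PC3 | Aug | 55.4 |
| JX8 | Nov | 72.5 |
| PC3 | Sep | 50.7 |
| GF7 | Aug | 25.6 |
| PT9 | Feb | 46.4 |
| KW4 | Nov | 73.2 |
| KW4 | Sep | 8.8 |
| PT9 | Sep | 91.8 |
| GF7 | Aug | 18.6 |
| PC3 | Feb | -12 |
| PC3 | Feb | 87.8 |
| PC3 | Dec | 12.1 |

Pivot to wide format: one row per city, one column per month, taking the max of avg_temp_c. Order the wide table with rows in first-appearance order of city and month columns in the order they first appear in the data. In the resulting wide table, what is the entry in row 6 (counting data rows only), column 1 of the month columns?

83.6

With rows in first-appearance order of city, row 6 is city=PC3. month columns in first-appearance order: Dec, Nov, Aug, Sep, Feb; column 1 is Dec.
Long rows with city=PC3, month=Dec: max(73.6, 83.6, 12.1) = 83.6.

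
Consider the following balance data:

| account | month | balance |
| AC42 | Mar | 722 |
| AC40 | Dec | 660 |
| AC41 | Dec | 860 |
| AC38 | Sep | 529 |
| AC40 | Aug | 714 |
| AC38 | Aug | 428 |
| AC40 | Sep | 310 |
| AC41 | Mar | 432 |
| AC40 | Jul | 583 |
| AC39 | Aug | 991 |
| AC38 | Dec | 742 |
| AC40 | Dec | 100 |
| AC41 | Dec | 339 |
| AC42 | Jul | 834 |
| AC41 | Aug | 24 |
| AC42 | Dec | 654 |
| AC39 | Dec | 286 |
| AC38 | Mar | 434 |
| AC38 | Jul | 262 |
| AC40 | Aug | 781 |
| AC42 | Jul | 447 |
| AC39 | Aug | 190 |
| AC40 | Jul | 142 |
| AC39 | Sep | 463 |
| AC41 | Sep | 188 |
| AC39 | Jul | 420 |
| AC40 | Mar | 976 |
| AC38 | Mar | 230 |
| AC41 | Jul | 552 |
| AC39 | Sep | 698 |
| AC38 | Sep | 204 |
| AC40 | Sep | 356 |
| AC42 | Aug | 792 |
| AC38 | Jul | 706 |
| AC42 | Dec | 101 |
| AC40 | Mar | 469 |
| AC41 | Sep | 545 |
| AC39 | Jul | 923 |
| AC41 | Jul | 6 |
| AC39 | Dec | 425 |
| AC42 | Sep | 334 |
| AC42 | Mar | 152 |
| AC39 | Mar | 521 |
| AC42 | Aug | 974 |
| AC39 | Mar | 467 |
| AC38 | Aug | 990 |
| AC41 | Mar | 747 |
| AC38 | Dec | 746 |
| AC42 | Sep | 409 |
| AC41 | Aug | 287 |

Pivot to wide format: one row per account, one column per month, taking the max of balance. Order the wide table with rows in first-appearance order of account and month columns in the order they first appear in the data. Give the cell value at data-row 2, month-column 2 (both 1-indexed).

With rows in first-appearance order of account, row 2 is account=AC40. month columns in first-appearance order: Mar, Dec, Sep, Aug, Jul; column 2 is Dec.
Long rows with account=AC40, month=Dec: max(660, 100) = 660.

660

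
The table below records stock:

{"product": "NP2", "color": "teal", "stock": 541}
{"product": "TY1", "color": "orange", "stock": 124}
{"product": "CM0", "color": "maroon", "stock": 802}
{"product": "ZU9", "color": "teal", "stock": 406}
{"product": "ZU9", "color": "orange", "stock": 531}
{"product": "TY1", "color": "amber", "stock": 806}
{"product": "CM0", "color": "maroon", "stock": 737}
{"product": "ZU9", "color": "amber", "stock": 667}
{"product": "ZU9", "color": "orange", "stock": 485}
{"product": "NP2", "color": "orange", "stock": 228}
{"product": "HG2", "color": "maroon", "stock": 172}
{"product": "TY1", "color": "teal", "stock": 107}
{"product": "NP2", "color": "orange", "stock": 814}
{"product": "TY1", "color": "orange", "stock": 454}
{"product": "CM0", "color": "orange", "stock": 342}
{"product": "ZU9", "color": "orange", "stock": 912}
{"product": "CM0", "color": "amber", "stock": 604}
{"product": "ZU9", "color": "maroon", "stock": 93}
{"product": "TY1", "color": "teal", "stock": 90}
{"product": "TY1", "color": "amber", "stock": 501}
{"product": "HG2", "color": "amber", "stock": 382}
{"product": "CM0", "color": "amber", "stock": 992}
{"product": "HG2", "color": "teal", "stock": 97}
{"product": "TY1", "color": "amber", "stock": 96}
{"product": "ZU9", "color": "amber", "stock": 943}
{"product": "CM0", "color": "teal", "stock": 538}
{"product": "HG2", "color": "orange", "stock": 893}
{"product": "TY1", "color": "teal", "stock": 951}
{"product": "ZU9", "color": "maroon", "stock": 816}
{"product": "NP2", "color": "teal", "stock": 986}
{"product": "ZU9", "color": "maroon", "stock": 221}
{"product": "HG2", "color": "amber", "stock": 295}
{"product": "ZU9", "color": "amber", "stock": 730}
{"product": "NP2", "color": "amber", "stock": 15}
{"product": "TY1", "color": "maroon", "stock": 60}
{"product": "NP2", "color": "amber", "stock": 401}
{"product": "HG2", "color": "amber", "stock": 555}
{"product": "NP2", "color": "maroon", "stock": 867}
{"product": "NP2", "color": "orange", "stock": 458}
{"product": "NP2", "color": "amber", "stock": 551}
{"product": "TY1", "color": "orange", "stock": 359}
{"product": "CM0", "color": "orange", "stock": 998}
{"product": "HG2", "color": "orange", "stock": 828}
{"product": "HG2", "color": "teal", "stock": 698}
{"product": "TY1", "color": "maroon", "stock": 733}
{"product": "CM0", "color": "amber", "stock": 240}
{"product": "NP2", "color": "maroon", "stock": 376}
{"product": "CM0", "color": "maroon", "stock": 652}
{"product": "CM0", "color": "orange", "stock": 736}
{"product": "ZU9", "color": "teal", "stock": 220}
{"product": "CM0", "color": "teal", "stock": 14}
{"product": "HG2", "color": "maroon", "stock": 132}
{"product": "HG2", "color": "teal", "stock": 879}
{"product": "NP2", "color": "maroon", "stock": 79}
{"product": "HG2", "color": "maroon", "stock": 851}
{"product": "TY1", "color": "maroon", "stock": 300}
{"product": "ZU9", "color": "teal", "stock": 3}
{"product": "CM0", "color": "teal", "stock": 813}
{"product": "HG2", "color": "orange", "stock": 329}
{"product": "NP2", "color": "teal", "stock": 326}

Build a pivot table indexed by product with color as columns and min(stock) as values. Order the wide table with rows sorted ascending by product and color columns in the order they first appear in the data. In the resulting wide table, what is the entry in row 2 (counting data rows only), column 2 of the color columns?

329

With rows sorted ascending by product, row 2 is product=HG2. color columns in first-appearance order: teal, orange, maroon, amber; column 2 is orange.
Long rows with product=HG2, color=orange: min(893, 828, 329) = 329.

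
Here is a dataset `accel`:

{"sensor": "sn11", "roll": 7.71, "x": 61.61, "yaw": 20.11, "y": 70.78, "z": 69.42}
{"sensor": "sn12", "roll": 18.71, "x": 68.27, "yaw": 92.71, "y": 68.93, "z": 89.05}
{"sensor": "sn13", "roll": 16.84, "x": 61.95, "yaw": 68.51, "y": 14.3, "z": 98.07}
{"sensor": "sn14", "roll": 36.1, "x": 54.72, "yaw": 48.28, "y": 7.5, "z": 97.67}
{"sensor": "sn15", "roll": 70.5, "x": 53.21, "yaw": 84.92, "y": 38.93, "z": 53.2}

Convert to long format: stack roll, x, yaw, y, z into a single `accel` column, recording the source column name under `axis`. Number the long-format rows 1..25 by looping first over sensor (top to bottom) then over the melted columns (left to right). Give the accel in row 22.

25 rows total (5 × 5). Row 22: index ⌊(22-1)/5⌋ = 4 into sensor → sn15; (22-1) mod 5 = 1 into the melted columns → x.
So row 22 is (sn15, x, 53.21); accel = 53.21.

53.21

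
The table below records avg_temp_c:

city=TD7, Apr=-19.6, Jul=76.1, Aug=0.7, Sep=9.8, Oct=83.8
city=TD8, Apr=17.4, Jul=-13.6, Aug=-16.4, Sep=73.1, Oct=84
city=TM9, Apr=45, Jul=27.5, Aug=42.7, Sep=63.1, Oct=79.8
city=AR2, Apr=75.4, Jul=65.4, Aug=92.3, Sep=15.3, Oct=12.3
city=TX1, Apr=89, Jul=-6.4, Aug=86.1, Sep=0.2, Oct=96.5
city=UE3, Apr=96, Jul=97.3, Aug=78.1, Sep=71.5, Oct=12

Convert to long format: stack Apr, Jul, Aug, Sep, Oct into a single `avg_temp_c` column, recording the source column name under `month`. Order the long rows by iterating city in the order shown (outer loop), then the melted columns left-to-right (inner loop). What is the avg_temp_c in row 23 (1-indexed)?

30 rows total (6 × 5). Row 23: index ⌊(23-1)/5⌋ = 4 into city → TX1; (23-1) mod 5 = 2 into the melted columns → Aug.
So row 23 is (TX1, Aug, 86.1); avg_temp_c = 86.1.

86.1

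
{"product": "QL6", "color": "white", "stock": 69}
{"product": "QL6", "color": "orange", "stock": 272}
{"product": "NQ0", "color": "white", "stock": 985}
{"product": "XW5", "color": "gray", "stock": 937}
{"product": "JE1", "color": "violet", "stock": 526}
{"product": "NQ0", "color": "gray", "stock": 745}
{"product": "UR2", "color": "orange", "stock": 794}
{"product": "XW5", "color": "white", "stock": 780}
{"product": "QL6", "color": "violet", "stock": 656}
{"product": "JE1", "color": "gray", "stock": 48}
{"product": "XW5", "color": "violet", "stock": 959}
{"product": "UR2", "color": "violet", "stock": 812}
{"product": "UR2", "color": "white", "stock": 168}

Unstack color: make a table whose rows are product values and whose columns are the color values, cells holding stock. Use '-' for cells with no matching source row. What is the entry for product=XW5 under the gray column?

The long row with product=XW5, color=gray has stock=937.

937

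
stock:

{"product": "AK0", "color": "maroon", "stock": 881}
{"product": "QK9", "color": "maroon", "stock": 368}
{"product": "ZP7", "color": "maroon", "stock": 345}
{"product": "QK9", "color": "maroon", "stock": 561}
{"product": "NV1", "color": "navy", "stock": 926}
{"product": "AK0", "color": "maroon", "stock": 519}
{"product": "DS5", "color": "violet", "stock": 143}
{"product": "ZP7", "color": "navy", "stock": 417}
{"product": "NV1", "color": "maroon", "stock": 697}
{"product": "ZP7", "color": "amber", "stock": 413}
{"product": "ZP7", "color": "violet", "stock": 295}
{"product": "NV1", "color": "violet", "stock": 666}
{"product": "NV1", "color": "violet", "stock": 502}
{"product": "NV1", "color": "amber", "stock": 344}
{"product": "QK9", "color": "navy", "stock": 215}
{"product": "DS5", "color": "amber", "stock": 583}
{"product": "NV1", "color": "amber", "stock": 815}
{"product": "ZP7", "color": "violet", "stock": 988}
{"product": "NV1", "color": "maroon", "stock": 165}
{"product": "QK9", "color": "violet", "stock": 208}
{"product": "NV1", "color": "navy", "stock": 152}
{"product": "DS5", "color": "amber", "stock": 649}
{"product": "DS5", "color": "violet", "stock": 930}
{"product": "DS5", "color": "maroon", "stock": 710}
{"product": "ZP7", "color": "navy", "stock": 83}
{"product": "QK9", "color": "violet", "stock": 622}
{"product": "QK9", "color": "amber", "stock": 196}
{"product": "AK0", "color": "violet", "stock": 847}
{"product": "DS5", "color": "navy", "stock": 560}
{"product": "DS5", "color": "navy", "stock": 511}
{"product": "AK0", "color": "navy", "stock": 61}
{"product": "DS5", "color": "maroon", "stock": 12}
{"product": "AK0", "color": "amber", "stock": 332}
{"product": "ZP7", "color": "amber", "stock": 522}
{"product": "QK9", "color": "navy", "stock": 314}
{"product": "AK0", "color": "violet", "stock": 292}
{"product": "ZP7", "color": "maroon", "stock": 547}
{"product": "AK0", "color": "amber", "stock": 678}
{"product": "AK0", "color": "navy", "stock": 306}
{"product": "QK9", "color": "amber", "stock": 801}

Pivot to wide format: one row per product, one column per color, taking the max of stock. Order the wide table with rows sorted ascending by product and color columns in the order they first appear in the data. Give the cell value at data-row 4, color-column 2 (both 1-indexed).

314

With rows sorted ascending by product, row 4 is product=QK9. color columns in first-appearance order: maroon, navy, violet, amber; column 2 is navy.
Long rows with product=QK9, color=navy: max(215, 314) = 314.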